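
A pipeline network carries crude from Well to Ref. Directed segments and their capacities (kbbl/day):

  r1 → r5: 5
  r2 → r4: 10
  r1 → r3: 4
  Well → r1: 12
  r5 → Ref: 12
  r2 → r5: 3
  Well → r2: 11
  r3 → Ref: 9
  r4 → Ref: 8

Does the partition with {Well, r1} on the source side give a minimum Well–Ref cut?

Yes — it is a minimum cut (capacity 20).

Given cut capacity: 11 + 4 + 5 = 20.
Augment Well→r1→r3→Ref: bottleneck 4, flow now 4.
Augment Well→r1→r5→Ref: bottleneck 5, flow now 9.
Augment Well→r2→r4→Ref: bottleneck 8, flow now 17.
Augment Well→r2→r5→Ref: bottleneck 3, flow now 20.
No augmenting path remains; maximum flow = 20.
Cut capacity 20 equals the max flow, so it is a minimum cut.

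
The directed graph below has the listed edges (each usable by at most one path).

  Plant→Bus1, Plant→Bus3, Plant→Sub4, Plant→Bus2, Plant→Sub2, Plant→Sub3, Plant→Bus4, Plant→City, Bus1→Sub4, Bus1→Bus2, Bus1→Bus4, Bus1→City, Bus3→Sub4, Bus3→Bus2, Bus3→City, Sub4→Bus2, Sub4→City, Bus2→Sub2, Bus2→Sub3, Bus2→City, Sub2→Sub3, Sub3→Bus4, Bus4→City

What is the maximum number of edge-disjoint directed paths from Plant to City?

6

Assign every edge capacity 1; by Menger, the answer equals the max flow.
Path Plant→City (+1); total 1.
Path Plant→Bus1→City (+1); total 2.
Path Plant→Bus3→City (+1); total 3.
Path Plant→Sub4→City (+1); total 4.
Path Plant→Bus2→City (+1); total 5.
Path Plant→Bus4→City (+1); total 6.
No residual Plant→City path; max flow = 6.
Certifying cut of size 6: {Bus4→City, Plant→Bus1, Plant→Bus2, Plant→Bus3, Plant→City, Plant→Sub4}.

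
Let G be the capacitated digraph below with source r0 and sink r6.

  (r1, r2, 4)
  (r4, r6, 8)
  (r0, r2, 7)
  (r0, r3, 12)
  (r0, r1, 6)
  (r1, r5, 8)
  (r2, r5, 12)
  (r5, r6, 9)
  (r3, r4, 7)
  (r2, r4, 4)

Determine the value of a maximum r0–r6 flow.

Augment r0→r1→r5→r6: bottleneck 6, flow now 6.
Augment r0→r2→r4→r6: bottleneck 4, flow now 10.
Augment r0→r2→r5→r6: bottleneck 3, flow now 13.
Augment r0→r3→r4→r6: bottleneck 4, flow now 17.
No augmenting path remains; maximum flow = 17.
In the residual graph, reachable from r0: {r0, r1, r2, r3, r4, r5}.
Min-cut edges: r4→r6 (8), r5→r6 (9); capacity 8 + 9 = 17.
This cut is saturated, so no flow can exceed 17.

17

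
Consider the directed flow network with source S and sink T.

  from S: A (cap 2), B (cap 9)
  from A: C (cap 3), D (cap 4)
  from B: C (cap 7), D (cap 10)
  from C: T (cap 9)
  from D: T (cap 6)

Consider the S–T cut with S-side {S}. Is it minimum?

Given cut capacity: 2 + 9 = 11.
Augment S→A→C→T: bottleneck 2, flow now 2.
Augment S→B→C→T: bottleneck 7, flow now 9.
Augment S→B→D→T: bottleneck 2, flow now 11.
No augmenting path remains; maximum flow = 11.
Cut capacity 11 equals the max flow, so it is a minimum cut.

Yes — it is a minimum cut (capacity 11).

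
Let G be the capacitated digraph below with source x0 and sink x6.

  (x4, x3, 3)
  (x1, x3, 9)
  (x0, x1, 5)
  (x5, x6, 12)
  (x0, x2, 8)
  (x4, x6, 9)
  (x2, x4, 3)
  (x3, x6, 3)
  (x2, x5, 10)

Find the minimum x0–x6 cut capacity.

11

Augment x0→x1→x3→x6: bottleneck 3, flow now 3.
Augment x0→x2→x4→x6: bottleneck 3, flow now 6.
Augment x0→x2→x5→x6: bottleneck 5, flow now 11.
No augmenting path remains; maximum flow = 11.
By max-flow min-cut, the minimum cut capacity equals the max flow.
In the residual graph, reachable from x0: {x0, x1, x3}.
Min-cut edges: x0→x2 (8), x3→x6 (3); capacity 8 + 3 = 11.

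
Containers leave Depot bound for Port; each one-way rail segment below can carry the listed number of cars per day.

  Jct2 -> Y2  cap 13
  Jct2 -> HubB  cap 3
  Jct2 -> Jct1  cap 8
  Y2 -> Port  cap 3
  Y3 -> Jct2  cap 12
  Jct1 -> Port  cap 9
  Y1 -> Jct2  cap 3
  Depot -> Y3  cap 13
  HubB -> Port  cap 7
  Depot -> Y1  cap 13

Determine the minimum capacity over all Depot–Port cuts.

Augment Depot→Y1→Jct2→Jct1→Port: bottleneck 3, flow now 3.
Augment Depot→Y3→Jct2→Jct1→Port: bottleneck 5, flow now 8.
Augment Depot→Y3→Jct2→Y2→Port: bottleneck 3, flow now 11.
Augment Depot→Y3→Jct2→HubB→Port: bottleneck 3, flow now 14.
No augmenting path remains; maximum flow = 14.
By max-flow min-cut, the minimum cut capacity equals the max flow.
In the residual graph, reachable from Depot: {Depot, Y1, Y3, Jct2, Y2}.
Min-cut edges: Jct2→Jct1 (8), Jct2→HubB (3), Y2→Port (3); capacity 8 + 3 + 3 = 14.

14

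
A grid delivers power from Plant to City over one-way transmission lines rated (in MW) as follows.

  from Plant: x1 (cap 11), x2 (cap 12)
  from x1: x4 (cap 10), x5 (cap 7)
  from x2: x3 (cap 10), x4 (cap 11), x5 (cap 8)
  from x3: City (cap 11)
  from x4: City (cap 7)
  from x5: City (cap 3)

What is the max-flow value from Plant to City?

Augment Plant→x1→x4→City: bottleneck 7, flow now 7.
Augment Plant→x1→x5→City: bottleneck 3, flow now 10.
Augment Plant→x2→x3→City: bottleneck 10, flow now 20.
No augmenting path remains; maximum flow = 20.
In the residual graph, reachable from Plant: {Plant, x1, x2, x4, x5}.
Min-cut edges: x2→x3 (10), x4→City (7), x5→City (3); capacity 10 + 7 + 3 = 20.
This cut is saturated, so no flow can exceed 20.

20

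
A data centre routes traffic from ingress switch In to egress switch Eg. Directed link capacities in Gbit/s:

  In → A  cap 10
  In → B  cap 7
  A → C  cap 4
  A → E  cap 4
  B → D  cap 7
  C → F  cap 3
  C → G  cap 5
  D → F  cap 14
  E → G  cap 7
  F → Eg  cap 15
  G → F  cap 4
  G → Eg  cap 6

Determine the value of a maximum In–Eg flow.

15

Augment In→A→C→F→Eg: bottleneck 3, flow now 3.
Augment In→A→C→G→Eg: bottleneck 1, flow now 4.
Augment In→A→E→G→Eg: bottleneck 4, flow now 8.
Augment In→B→D→F→Eg: bottleneck 7, flow now 15.
No augmenting path remains; maximum flow = 15.
In the residual graph, reachable from In: {In, A}.
Min-cut edges: In→B (7), A→C (4), A→E (4); capacity 7 + 4 + 4 = 15.
This cut is saturated, so no flow can exceed 15.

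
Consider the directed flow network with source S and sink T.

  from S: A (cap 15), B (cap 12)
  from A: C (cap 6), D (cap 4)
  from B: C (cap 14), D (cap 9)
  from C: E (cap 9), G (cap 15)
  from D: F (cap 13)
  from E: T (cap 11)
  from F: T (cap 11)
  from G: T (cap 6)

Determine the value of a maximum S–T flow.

Augment S→A→C→E→T: bottleneck 6, flow now 6.
Augment S→A→D→F→T: bottleneck 4, flow now 10.
Augment S→B→C→E→T: bottleneck 3, flow now 13.
Augment S→B→C→G→T: bottleneck 6, flow now 19.
Augment S→B→D→F→T: bottleneck 3, flow now 22.
No augmenting path remains; maximum flow = 22.
In the residual graph, reachable from S: {S, A}.
Min-cut edges: S→B (12), A→C (6), A→D (4); capacity 12 + 6 + 4 = 22.
This cut is saturated, so no flow can exceed 22.

22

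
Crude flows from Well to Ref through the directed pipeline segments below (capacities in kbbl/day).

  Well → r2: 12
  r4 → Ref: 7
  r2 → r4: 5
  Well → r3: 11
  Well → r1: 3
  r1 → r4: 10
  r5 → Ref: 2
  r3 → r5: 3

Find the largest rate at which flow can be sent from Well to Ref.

9

Augment Well→r1→r4→Ref: bottleneck 3, flow now 3.
Augment Well→r2→r4→Ref: bottleneck 4, flow now 7.
Augment Well→r3→r5→Ref: bottleneck 2, flow now 9.
No augmenting path remains; maximum flow = 9.
In the residual graph, reachable from Well: {Well, r1, r2, r3, r4, r5}.
Min-cut edges: r4→Ref (7), r5→Ref (2); capacity 7 + 2 = 9.
This cut is saturated, so no flow can exceed 9.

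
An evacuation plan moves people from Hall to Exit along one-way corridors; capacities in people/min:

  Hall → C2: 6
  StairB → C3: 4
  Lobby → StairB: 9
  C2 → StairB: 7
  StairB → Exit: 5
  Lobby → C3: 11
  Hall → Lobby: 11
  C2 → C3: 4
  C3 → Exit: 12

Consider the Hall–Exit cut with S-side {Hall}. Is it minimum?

Yes — it is a minimum cut (capacity 17).

Given cut capacity: 6 + 11 = 17.
Augment Hall→C2→C3→Exit: bottleneck 4, flow now 4.
Augment Hall→C2→StairB→Exit: bottleneck 2, flow now 6.
Augment Hall→Lobby→C3→Exit: bottleneck 8, flow now 14.
Augment Hall→Lobby→StairB→Exit: bottleneck 3, flow now 17.
No augmenting path remains; maximum flow = 17.
Cut capacity 17 equals the max flow, so it is a minimum cut.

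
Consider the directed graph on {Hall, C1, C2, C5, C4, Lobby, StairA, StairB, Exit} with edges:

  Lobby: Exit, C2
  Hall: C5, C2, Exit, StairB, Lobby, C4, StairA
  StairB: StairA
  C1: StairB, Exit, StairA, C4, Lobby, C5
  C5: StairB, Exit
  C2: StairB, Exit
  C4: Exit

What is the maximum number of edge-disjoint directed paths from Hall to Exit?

5

Assign every edge capacity 1; by Menger, the answer equals the max flow.
Path Hall→Exit (+1); total 1.
Path Hall→C2→Exit (+1); total 2.
Path Hall→C5→Exit (+1); total 3.
Path Hall→C4→Exit (+1); total 4.
Path Hall→Lobby→Exit (+1); total 5.
No residual Hall→Exit path; max flow = 5.
Certifying cut of size 5: {Hall→C2, Hall→C4, Hall→C5, Hall→Exit, Hall→Lobby}.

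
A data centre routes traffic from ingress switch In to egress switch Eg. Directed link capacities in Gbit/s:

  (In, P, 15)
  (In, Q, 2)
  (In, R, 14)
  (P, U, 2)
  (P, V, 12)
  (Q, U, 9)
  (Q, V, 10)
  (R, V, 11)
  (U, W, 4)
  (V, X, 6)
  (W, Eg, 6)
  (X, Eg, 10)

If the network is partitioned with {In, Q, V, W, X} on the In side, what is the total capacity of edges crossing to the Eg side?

Edges leaving {In, Q, V, W, X}: In→P (15), In→R (14), Q→U (9), W→Eg (6), X→Eg (10).
Cut capacity = 15 + 14 + 9 + 6 + 10 = 54.

54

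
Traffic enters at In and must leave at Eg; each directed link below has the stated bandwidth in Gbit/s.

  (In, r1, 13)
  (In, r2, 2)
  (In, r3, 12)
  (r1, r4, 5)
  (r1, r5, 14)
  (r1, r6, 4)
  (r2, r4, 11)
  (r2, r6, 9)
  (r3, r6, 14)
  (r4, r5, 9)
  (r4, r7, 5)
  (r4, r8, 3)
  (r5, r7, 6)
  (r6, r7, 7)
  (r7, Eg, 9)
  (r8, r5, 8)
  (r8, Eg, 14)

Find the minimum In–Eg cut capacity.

Augment In→r1→r4→r7→Eg: bottleneck 5, flow now 5.
Augment In→r1→r5→r7→Eg: bottleneck 4, flow now 9.
Augment In→r2→r4→r8→Eg: bottleneck 2, flow now 11.
Augment In→r1→r5→r7→r4→r8→Eg: bottleneck 1, flow now 12. (uses reverse residual edge)
No augmenting path remains; maximum flow = 12.
By max-flow min-cut, the minimum cut capacity equals the max flow.
In the residual graph, reachable from In: {In, r1, r2, r3, r4, r5, r6, r7}.
Min-cut edges: r4→r8 (3), r7→Eg (9); capacity 3 + 9 = 12.

12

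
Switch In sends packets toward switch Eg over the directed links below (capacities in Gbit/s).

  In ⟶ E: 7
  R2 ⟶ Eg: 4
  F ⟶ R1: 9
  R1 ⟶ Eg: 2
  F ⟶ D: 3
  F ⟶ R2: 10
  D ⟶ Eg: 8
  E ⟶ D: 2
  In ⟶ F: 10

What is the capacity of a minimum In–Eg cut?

11

Augment In→E→D→Eg: bottleneck 2, flow now 2.
Augment In→F→R1→Eg: bottleneck 2, flow now 4.
Augment In→F→R2→Eg: bottleneck 4, flow now 8.
Augment In→F→D→Eg: bottleneck 3, flow now 11.
No augmenting path remains; maximum flow = 11.
By max-flow min-cut, the minimum cut capacity equals the max flow.
In the residual graph, reachable from In: {In, E, F, R1, R2}.
Min-cut edges: E→D (2), F→D (3), R1→Eg (2), R2→Eg (4); capacity 2 + 3 + 2 + 4 = 11.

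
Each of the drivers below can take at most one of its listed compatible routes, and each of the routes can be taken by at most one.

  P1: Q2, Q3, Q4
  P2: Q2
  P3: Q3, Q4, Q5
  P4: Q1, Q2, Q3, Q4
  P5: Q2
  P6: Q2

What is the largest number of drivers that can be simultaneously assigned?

4

Unit-capacity flow: source→left, listed edges, right→sink; max matching = max flow.
Augmenting path P1→Q2 (+1); matched 1.
Augmenting path P3→Q3 (+1); matched 2.
Augmenting path P4→Q1 (+1); matched 3.
Augmenting path P2→Q2→P1→Q4 (+1); matched 4.
No augmenting path remains; maximum matching = 4.
König certificate: {P1, P3, P4, Q2} is a vertex cover of size 4 (every listed pair touches it), so no matching can be larger.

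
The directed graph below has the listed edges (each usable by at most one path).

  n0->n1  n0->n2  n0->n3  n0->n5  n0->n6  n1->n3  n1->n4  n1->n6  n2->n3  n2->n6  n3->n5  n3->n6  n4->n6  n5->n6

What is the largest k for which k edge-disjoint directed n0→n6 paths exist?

5

Assign every edge capacity 1; by Menger, the answer equals the max flow.
Path n0→n6 (+1); total 1.
Path n0→n1→n6 (+1); total 2.
Path n0→n2→n6 (+1); total 3.
Path n0→n3→n6 (+1); total 4.
Path n0→n5→n6 (+1); total 5.
No residual n0→n6 path; max flow = 5.
Certifying cut of size 5: {n0→n1, n0→n2, n0→n3, n0→n5, n0→n6}.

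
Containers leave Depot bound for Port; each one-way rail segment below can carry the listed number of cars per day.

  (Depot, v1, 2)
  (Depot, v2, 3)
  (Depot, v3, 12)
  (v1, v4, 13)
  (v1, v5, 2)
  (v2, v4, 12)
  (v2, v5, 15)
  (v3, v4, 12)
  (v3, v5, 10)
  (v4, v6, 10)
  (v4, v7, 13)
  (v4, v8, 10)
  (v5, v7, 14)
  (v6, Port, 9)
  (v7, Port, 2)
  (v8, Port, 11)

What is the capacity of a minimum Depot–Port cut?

17

Augment Depot→v1→v4→v6→Port: bottleneck 2, flow now 2.
Augment Depot→v2→v4→v6→Port: bottleneck 3, flow now 5.
Augment Depot→v3→v4→v6→Port: bottleneck 4, flow now 9.
Augment Depot→v3→v4→v7→Port: bottleneck 2, flow now 11.
Augment Depot→v3→v4→v8→Port: bottleneck 6, flow now 17.
No augmenting path remains; maximum flow = 17.
By max-flow min-cut, the minimum cut capacity equals the max flow.
In the residual graph, reachable from Depot: {Depot}.
Min-cut edges: Depot→v1 (2), Depot→v2 (3), Depot→v3 (12); capacity 2 + 3 + 12 = 17.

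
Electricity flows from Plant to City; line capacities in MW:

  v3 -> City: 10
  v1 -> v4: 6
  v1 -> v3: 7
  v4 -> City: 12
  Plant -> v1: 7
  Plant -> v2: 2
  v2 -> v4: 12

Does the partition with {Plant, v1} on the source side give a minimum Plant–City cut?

Given cut capacity: 2 + 7 + 6 = 15.
Augment Plant→v1→v3→City: bottleneck 7, flow now 7.
Augment Plant→v2→v4→City: bottleneck 2, flow now 9.
No augmenting path remains; maximum flow = 9.
In the residual graph, reachable from Plant: {Plant}.
Min-cut edges: Plant→v1 (7), Plant→v2 (2); capacity 7 + 2 = 9.
Cut capacity 15 exceeds the max flow 9, so it is not minimum.

No — its capacity is 15, but the minimum cut has capacity 9.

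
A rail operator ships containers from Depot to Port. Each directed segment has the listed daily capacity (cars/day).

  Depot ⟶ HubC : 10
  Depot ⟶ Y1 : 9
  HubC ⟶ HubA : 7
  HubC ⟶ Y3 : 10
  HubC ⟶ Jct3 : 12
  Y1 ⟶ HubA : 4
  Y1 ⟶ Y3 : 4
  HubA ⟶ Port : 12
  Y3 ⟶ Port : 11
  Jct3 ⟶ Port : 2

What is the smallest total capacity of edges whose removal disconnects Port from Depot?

Augment Depot→HubC→HubA→Port: bottleneck 7, flow now 7.
Augment Depot→HubC→Y3→Port: bottleneck 3, flow now 10.
Augment Depot→Y1→HubA→Port: bottleneck 4, flow now 14.
Augment Depot→Y1→Y3→Port: bottleneck 4, flow now 18.
No augmenting path remains; maximum flow = 18.
By max-flow min-cut, the minimum cut capacity equals the max flow.
In the residual graph, reachable from Depot: {Depot, Y1}.
Min-cut edges: Depot→HubC (10), Y1→HubA (4), Y1→Y3 (4); capacity 10 + 4 + 4 = 18.

18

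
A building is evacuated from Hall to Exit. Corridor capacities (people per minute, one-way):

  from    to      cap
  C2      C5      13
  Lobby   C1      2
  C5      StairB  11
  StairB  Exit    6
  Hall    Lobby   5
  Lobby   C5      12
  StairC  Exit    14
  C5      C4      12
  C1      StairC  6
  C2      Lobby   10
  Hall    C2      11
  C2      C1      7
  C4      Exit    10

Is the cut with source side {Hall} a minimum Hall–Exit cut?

Given cut capacity: 11 + 5 = 16.
Augment Hall→C2→C5→C4→Exit: bottleneck 10, flow now 10.
Augment Hall→C2→C5→StairB→Exit: bottleneck 1, flow now 11.
Augment Hall→Lobby→C5→StairB→Exit: bottleneck 5, flow now 16.
No augmenting path remains; maximum flow = 16.
Cut capacity 16 equals the max flow, so it is a minimum cut.

Yes — it is a minimum cut (capacity 16).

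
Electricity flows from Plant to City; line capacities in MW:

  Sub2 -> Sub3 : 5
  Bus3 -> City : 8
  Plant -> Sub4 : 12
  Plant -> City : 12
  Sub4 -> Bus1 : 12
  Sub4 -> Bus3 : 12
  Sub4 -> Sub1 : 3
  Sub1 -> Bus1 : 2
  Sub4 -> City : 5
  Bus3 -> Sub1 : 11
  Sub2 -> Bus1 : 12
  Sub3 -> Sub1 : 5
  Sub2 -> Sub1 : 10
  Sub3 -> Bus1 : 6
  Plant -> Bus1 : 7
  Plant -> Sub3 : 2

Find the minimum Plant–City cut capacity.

24

Augment Plant→City: bottleneck 12, flow now 12.
Augment Plant→Sub4→City: bottleneck 5, flow now 17.
Augment Plant→Sub4→Bus3→City: bottleneck 7, flow now 24.
No augmenting path remains; maximum flow = 24.
By max-flow min-cut, the minimum cut capacity equals the max flow.
In the residual graph, reachable from Plant: {Plant, Sub3, Sub1, Bus1}.
Min-cut edges: Plant→Sub4 (12), Plant→City (12); capacity 12 + 12 = 24.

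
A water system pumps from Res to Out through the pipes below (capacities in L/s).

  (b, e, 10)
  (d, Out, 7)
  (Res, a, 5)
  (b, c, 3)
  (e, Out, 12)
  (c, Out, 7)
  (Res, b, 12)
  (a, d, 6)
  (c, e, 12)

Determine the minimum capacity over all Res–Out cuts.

Augment Res→a→d→Out: bottleneck 5, flow now 5.
Augment Res→b→c→Out: bottleneck 3, flow now 8.
Augment Res→b→e→Out: bottleneck 9, flow now 17.
No augmenting path remains; maximum flow = 17.
By max-flow min-cut, the minimum cut capacity equals the max flow.
In the residual graph, reachable from Res: {Res}.
Min-cut edges: Res→a (5), Res→b (12); capacity 5 + 12 = 17.

17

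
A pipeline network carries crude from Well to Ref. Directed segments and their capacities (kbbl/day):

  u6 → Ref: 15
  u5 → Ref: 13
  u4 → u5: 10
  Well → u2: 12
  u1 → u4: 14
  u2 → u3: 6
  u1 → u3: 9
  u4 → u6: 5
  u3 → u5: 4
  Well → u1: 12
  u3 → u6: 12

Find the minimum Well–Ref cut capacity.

18

Augment Well→u1→u3→u5→Ref: bottleneck 4, flow now 4.
Augment Well→u1→u3→u6→Ref: bottleneck 5, flow now 9.
Augment Well→u1→u4→u5→Ref: bottleneck 3, flow now 12.
Augment Well→u2→u3→u6→Ref: bottleneck 6, flow now 18.
No augmenting path remains; maximum flow = 18.
By max-flow min-cut, the minimum cut capacity equals the max flow.
In the residual graph, reachable from Well: {Well, u2}.
Min-cut edges: Well→u1 (12), u2→u3 (6); capacity 12 + 6 = 18.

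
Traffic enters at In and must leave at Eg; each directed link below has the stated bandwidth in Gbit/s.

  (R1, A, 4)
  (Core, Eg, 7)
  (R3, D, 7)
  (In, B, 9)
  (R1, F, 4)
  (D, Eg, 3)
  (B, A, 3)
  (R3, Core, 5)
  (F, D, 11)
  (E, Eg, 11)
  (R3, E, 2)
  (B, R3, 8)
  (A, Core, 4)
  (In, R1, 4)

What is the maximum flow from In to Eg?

12

Augment In→B→R3→Core→Eg: bottleneck 5, flow now 5.
Augment In→B→R3→D→Eg: bottleneck 3, flow now 8.
Augment In→B→A→Core→Eg: bottleneck 1, flow now 9.
Augment In→R1→A→Core→Eg: bottleneck 1, flow now 10.
Augment In→R1→A→Core→R3→E→Eg: bottleneck 2, flow now 12. (uses reverse residual edge)
No augmenting path remains; maximum flow = 12.
In the residual graph, reachable from In: {In, B, R1, R3, A, F, Core, D}.
Min-cut edges: R3→E (2), Core→Eg (7), D→Eg (3); capacity 2 + 7 + 3 = 12.
This cut is saturated, so no flow can exceed 12.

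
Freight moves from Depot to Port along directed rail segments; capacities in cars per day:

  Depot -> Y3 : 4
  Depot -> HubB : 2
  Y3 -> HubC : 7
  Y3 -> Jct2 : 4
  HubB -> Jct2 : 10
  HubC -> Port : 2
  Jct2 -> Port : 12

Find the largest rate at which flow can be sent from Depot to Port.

Augment Depot→Y3→HubC→Port: bottleneck 2, flow now 2.
Augment Depot→Y3→Jct2→Port: bottleneck 2, flow now 4.
Augment Depot→HubB→Jct2→Port: bottleneck 2, flow now 6.
No augmenting path remains; maximum flow = 6.
In the residual graph, reachable from Depot: {Depot}.
Min-cut edges: Depot→Y3 (4), Depot→HubB (2); capacity 4 + 2 = 6.
This cut is saturated, so no flow can exceed 6.

6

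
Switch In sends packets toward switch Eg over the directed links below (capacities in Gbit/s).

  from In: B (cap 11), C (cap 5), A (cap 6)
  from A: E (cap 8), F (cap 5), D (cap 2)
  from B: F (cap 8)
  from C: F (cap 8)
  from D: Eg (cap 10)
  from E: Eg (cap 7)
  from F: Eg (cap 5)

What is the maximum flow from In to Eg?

Augment In→A→D→Eg: bottleneck 2, flow now 2.
Augment In→A→E→Eg: bottleneck 4, flow now 6.
Augment In→B→F→Eg: bottleneck 5, flow now 11.
No augmenting path remains; maximum flow = 11.
In the residual graph, reachable from In: {In, B, C, F}.
Min-cut edges: In→A (6), F→Eg (5); capacity 6 + 5 = 11.
This cut is saturated, so no flow can exceed 11.

11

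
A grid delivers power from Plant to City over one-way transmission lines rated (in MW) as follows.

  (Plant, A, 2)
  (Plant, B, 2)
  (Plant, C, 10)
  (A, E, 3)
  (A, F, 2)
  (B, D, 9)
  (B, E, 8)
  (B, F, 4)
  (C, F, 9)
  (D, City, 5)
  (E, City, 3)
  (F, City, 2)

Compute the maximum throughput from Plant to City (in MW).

Augment Plant→A→E→City: bottleneck 2, flow now 2.
Augment Plant→B→D→City: bottleneck 2, flow now 4.
Augment Plant→C→F→City: bottleneck 2, flow now 6.
No augmenting path remains; maximum flow = 6.
In the residual graph, reachable from Plant: {Plant, C, F}.
Min-cut edges: Plant→A (2), Plant→B (2), F→City (2); capacity 2 + 2 + 2 = 6.
This cut is saturated, so no flow can exceed 6.

6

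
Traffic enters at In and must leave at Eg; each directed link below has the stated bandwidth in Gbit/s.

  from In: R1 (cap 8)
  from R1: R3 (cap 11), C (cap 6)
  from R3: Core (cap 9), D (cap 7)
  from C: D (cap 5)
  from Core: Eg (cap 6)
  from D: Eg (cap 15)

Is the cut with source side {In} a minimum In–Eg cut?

Given cut capacity: 8 = 8.
Augment In→R1→R3→Core→Eg: bottleneck 6, flow now 6.
Augment In→R1→R3→D→Eg: bottleneck 2, flow now 8.
No augmenting path remains; maximum flow = 8.
Cut capacity 8 equals the max flow, so it is a minimum cut.

Yes — it is a minimum cut (capacity 8).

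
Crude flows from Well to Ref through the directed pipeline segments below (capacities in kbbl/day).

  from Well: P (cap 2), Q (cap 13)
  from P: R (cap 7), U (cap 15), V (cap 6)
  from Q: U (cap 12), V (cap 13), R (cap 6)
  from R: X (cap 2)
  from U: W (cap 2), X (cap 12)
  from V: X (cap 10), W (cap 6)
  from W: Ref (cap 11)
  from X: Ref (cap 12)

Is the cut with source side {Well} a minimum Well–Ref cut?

Given cut capacity: 2 + 13 = 15.
Augment Well→P→R→X→Ref: bottleneck 2, flow now 2.
Augment Well→Q→U→W→Ref: bottleneck 2, flow now 4.
Augment Well→Q→U→X→Ref: bottleneck 10, flow now 14.
Augment Well→Q→V→W→Ref: bottleneck 1, flow now 15.
No augmenting path remains; maximum flow = 15.
Cut capacity 15 equals the max flow, so it is a minimum cut.

Yes — it is a minimum cut (capacity 15).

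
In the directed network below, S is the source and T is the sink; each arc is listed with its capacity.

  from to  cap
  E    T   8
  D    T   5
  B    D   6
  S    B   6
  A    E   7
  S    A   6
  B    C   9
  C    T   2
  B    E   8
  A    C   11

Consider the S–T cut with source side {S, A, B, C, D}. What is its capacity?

Edges leaving {S, A, B, C, D}: A→E (7), B→E (8), C→T (2), D→T (5).
Cut capacity = 7 + 8 + 2 + 5 = 22.

22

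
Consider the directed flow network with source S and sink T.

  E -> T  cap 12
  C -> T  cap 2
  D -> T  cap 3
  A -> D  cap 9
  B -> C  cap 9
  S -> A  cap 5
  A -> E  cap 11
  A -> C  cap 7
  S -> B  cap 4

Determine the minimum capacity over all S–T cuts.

Augment S→A→C→T: bottleneck 2, flow now 2.
Augment S→A→D→T: bottleneck 3, flow now 5.
Augment S→B→C→A→E→T: bottleneck 2, flow now 7. (uses reverse residual edge)
No augmenting path remains; maximum flow = 7.
By max-flow min-cut, the minimum cut capacity equals the max flow.
In the residual graph, reachable from S: {S, B, C}.
Min-cut edges: S→A (5), C→T (2); capacity 5 + 2 = 7.

7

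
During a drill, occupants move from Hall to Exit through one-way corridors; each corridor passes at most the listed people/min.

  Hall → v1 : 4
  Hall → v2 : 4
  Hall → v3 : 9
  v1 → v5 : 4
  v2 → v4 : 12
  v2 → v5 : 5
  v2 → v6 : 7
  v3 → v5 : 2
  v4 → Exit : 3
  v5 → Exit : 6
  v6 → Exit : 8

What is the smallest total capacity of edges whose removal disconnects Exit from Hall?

Augment Hall→v1→v5→Exit: bottleneck 4, flow now 4.
Augment Hall→v2→v4→Exit: bottleneck 3, flow now 7.
Augment Hall→v2→v5→Exit: bottleneck 1, flow now 8.
Augment Hall→v3→v5→Exit: bottleneck 1, flow now 9.
Augment Hall→v3→v5→v2→v6→Exit: bottleneck 1, flow now 10. (uses reverse residual edge)
No augmenting path remains; maximum flow = 10.
By max-flow min-cut, the minimum cut capacity equals the max flow.
In the residual graph, reachable from Hall: {Hall, v3}.
Min-cut edges: Hall→v1 (4), Hall→v2 (4), v3→v5 (2); capacity 4 + 4 + 2 = 10.

10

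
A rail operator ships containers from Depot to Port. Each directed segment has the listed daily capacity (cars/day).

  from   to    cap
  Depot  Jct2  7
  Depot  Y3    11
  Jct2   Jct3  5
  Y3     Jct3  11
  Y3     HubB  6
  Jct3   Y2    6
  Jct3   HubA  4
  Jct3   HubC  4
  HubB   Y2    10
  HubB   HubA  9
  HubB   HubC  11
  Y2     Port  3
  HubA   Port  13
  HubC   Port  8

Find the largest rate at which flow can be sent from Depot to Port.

16

Augment Depot→Jct2→Jct3→Y2→Port: bottleneck 3, flow now 3.
Augment Depot→Jct2→Jct3→HubA→Port: bottleneck 2, flow now 5.
Augment Depot→Y3→Jct3→HubA→Port: bottleneck 2, flow now 7.
Augment Depot→Y3→Jct3→HubC→Port: bottleneck 4, flow now 11.
Augment Depot→Y3→HubB→HubA→Port: bottleneck 5, flow now 16.
No augmenting path remains; maximum flow = 16.
In the residual graph, reachable from Depot: {Depot, Jct2}.
Min-cut edges: Depot→Y3 (11), Jct2→Jct3 (5); capacity 11 + 5 = 16.
This cut is saturated, so no flow can exceed 16.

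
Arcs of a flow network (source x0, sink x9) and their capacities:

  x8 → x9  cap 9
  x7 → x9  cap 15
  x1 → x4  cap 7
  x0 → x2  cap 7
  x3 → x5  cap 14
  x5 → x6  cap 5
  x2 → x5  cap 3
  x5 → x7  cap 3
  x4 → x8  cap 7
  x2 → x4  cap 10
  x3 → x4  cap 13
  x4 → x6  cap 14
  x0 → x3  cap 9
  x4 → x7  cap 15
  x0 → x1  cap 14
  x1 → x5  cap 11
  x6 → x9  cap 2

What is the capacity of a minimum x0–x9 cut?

24

Augment x0→x1→x4→x6→x9: bottleneck 2, flow now 2.
Augment x0→x1→x4→x7→x9: bottleneck 5, flow now 7.
Augment x0→x1→x5→x7→x9: bottleneck 3, flow now 10.
Augment x0→x2→x4→x7→x9: bottleneck 7, flow now 17.
Augment x0→x3→x4→x8→x9: bottleneck 7, flow now 24.
No augmenting path remains; maximum flow = 24.
By max-flow min-cut, the minimum cut capacity equals the max flow.
In the residual graph, reachable from x0: {x0, x1, x2, x3, x4, x5, x6, x7}.
Min-cut edges: x4→x8 (7), x6→x9 (2), x7→x9 (15); capacity 7 + 2 + 15 = 24.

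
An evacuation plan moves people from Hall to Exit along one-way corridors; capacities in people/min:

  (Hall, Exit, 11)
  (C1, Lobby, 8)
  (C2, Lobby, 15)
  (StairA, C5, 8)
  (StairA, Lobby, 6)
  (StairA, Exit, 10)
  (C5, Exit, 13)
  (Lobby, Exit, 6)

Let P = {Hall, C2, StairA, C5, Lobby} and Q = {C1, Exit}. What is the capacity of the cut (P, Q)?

Edges leaving {Hall, C2, StairA, C5, Lobby}: Hall→Exit (11), StairA→Exit (10), C5→Exit (13), Lobby→Exit (6).
Cut capacity = 11 + 10 + 13 + 6 = 40.

40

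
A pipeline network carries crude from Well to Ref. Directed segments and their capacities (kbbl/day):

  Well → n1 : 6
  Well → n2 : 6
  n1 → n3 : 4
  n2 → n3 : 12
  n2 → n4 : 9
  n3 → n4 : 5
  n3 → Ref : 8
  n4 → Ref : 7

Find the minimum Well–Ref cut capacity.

10

Augment Well→n1→n3→Ref: bottleneck 4, flow now 4.
Augment Well→n2→n3→Ref: bottleneck 4, flow now 8.
Augment Well→n2→n4→Ref: bottleneck 2, flow now 10.
No augmenting path remains; maximum flow = 10.
By max-flow min-cut, the minimum cut capacity equals the max flow.
In the residual graph, reachable from Well: {Well, n1}.
Min-cut edges: Well→n2 (6), n1→n3 (4); capacity 6 + 4 = 10.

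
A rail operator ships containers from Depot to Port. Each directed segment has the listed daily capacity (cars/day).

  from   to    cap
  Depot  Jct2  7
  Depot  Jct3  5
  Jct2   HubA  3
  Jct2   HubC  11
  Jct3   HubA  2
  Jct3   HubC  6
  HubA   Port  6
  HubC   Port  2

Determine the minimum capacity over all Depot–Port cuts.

Augment Depot→Jct2→HubA→Port: bottleneck 3, flow now 3.
Augment Depot→Jct2→HubC→Port: bottleneck 2, flow now 5.
Augment Depot→Jct3→HubA→Port: bottleneck 2, flow now 7.
No augmenting path remains; maximum flow = 7.
By max-flow min-cut, the minimum cut capacity equals the max flow.
In the residual graph, reachable from Depot: {Depot, Jct2, Jct3, HubC}.
Min-cut edges: Jct2→HubA (3), Jct3→HubA (2), HubC→Port (2); capacity 3 + 2 + 2 = 7.

7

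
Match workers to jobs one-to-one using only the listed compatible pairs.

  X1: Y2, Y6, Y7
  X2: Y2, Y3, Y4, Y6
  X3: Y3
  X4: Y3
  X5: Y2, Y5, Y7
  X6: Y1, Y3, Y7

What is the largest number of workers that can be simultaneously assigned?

Unit-capacity flow: source→left, listed edges, right→sink; max matching = max flow.
Augmenting path X1→Y2 (+1); matched 1.
Augmenting path X2→Y3 (+1); matched 2.
Augmenting path X5→Y5 (+1); matched 3.
Augmenting path X6→Y1 (+1); matched 4.
Augmenting path X3→Y3→X2→Y4 (+1); matched 5.
No augmenting path remains; maximum matching = 5.
König certificate: {X1, X2, X5, X6, Y3} is a vertex cover of size 5 (every listed pair touches it), so no matching can be larger.

5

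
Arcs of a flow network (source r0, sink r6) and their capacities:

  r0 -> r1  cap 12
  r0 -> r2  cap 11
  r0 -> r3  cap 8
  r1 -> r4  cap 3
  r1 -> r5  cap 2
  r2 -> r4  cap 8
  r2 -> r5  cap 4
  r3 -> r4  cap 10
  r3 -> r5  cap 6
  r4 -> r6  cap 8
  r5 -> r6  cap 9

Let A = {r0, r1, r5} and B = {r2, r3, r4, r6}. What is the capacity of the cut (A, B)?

Edges leaving {r0, r1, r5}: r0→r2 (11), r0→r3 (8), r1→r4 (3), r5→r6 (9).
Cut capacity = 11 + 8 + 3 + 9 = 31.

31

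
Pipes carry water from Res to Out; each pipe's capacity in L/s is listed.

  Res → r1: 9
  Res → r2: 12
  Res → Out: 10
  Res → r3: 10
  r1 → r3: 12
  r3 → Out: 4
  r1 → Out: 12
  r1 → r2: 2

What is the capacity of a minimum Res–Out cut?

Augment Res→Out: bottleneck 10, flow now 10.
Augment Res→r1→Out: bottleneck 9, flow now 19.
Augment Res→r3→Out: bottleneck 4, flow now 23.
No augmenting path remains; maximum flow = 23.
By max-flow min-cut, the minimum cut capacity equals the max flow.
In the residual graph, reachable from Res: {Res, r2, r3}.
Min-cut edges: Res→r1 (9), Res→Out (10), r3→Out (4); capacity 9 + 10 + 4 = 23.

23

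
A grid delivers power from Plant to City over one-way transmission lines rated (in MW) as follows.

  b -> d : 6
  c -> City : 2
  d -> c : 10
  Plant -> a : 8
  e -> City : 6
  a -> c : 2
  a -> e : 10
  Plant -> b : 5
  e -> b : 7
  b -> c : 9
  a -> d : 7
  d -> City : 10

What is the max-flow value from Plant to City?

Augment Plant→a→c→City: bottleneck 2, flow now 2.
Augment Plant→a→d→City: bottleneck 6, flow now 8.
Augment Plant→b→d→City: bottleneck 4, flow now 12.
Augment Plant→b→c→a→e→City: bottleneck 1, flow now 13. (uses reverse residual edge)
No augmenting path remains; maximum flow = 13.
In the residual graph, reachable from Plant: {Plant}.
Min-cut edges: Plant→a (8), Plant→b (5); capacity 8 + 5 = 13.
This cut is saturated, so no flow can exceed 13.

13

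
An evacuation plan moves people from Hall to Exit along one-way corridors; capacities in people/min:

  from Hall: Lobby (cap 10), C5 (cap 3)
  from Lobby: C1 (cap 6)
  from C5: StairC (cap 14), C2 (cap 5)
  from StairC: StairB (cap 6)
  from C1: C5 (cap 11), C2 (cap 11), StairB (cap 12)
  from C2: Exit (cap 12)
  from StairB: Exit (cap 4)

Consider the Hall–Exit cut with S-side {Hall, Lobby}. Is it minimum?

Yes — it is a minimum cut (capacity 9).

Given cut capacity: 3 + 6 = 9.
Augment Hall→C5→C2→Exit: bottleneck 3, flow now 3.
Augment Hall→Lobby→C1→C2→Exit: bottleneck 6, flow now 9.
No augmenting path remains; maximum flow = 9.
Cut capacity 9 equals the max flow, so it is a minimum cut.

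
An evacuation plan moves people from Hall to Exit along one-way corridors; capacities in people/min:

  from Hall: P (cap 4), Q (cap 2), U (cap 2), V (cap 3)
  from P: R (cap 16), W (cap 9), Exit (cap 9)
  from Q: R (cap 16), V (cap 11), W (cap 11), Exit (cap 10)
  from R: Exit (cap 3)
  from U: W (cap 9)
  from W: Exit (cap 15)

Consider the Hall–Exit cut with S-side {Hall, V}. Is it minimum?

Yes — it is a minimum cut (capacity 8).

Given cut capacity: 4 + 2 + 2 = 8.
Augment Hall→P→Exit: bottleneck 4, flow now 4.
Augment Hall→Q→Exit: bottleneck 2, flow now 6.
Augment Hall→U→W→Exit: bottleneck 2, flow now 8.
No augmenting path remains; maximum flow = 8.
Cut capacity 8 equals the max flow, so it is a minimum cut.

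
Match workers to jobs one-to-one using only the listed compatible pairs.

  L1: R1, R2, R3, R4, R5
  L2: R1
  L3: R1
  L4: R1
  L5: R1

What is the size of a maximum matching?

2

Unit-capacity flow: source→left, listed edges, right→sink; max matching = max flow.
Augmenting path L1→R1 (+1); matched 1.
Augmenting path L2→R1→L1→R2 (+1); matched 2.
No augmenting path remains; maximum matching = 2.
König certificate: {L1, R1} is a vertex cover of size 2 (every listed pair touches it), so no matching can be larger.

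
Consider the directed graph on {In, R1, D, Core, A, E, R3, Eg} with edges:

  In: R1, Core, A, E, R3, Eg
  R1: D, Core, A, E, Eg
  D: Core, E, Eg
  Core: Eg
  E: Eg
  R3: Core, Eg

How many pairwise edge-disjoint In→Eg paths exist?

Assign every edge capacity 1; by Menger, the answer equals the max flow.
Path In→Eg (+1); total 1.
Path In→R1→Eg (+1); total 2.
Path In→Core→Eg (+1); total 3.
Path In→E→Eg (+1); total 4.
Path In→R3→Eg (+1); total 5.
No residual In→Eg path; max flow = 5.
Certifying cut of size 5: {In→Core, In→E, In→Eg, In→R1, In→R3}.

5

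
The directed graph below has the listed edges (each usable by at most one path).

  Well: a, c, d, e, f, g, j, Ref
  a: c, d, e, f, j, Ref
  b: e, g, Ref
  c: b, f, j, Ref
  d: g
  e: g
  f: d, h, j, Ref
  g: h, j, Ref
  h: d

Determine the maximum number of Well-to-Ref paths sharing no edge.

5

Assign every edge capacity 1; by Menger, the answer equals the max flow.
Path Well→Ref (+1); total 1.
Path Well→a→Ref (+1); total 2.
Path Well→c→Ref (+1); total 3.
Path Well→f→Ref (+1); total 4.
Path Well→g→Ref (+1); total 5.
No residual Well→Ref path; max flow = 5.
Certifying cut of size 5: {Well→Ref, Well→a, Well→c, Well→f, g→Ref}.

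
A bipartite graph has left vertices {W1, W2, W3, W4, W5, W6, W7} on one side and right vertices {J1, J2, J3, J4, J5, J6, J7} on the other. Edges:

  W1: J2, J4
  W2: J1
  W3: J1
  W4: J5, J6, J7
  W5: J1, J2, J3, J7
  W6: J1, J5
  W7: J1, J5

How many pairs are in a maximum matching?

Unit-capacity flow: source→left, listed edges, right→sink; max matching = max flow.
Augmenting path W1→J2 (+1); matched 1.
Augmenting path W2→J1 (+1); matched 2.
Augmenting path W4→J5 (+1); matched 3.
Augmenting path W5→J3 (+1); matched 4.
Augmenting path W6→J5→W4→J6 (+1); matched 5.
No augmenting path remains; maximum matching = 5.
König certificate: {W1, W4, W5, J1, J5} is a vertex cover of size 5 (every listed pair touches it), so no matching can be larger.

5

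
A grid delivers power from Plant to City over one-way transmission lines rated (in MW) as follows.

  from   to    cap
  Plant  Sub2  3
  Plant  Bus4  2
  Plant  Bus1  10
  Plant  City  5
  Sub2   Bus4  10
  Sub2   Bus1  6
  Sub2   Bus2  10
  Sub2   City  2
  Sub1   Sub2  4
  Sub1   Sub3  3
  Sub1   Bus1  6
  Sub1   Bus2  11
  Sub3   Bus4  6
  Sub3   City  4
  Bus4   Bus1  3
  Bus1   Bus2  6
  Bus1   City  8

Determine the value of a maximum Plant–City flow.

15

Augment Plant→City: bottleneck 5, flow now 5.
Augment Plant→Sub2→City: bottleneck 2, flow now 7.
Augment Plant→Bus1→City: bottleneck 8, flow now 15.
No augmenting path remains; maximum flow = 15.
In the residual graph, reachable from Plant: {Plant, Sub2, Bus4, Bus1, Bus2}.
Min-cut edges: Plant→City (5), Sub2→City (2), Bus1→City (8); capacity 5 + 2 + 8 = 15.
This cut is saturated, so no flow can exceed 15.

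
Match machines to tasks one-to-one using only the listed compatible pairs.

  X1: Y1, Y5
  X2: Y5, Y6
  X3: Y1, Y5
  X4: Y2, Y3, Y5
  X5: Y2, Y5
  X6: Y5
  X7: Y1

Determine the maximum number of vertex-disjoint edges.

Unit-capacity flow: source→left, listed edges, right→sink; max matching = max flow.
Augmenting path X1→Y1 (+1); matched 1.
Augmenting path X2→Y5 (+1); matched 2.
Augmenting path X4→Y2 (+1); matched 3.
Augmenting path X3→Y5→X2→Y6 (+1); matched 4.
Augmenting path X5→Y2→X4→Y3 (+1); matched 5.
No augmenting path remains; maximum matching = 5.
König certificate: {X2, X4, X5, Y1, Y5} is a vertex cover of size 5 (every listed pair touches it), so no matching can be larger.

5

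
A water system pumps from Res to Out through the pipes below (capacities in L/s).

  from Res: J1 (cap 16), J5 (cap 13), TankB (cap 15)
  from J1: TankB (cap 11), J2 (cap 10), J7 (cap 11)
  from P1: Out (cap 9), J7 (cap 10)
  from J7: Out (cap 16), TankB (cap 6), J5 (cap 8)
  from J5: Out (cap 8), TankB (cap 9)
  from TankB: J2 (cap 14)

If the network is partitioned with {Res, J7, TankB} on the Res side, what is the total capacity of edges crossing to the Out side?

67

Edges leaving {Res, J7, TankB}: Res→J1 (16), Res→J5 (13), J7→J5 (8), J7→Out (16), TankB→J2 (14).
Cut capacity = 16 + 13 + 8 + 16 + 14 = 67.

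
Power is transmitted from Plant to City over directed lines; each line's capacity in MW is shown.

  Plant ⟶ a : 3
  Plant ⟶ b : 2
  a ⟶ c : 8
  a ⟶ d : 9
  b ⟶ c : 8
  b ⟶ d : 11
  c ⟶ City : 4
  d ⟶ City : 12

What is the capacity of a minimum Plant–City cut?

5

Augment Plant→a→c→City: bottleneck 3, flow now 3.
Augment Plant→b→c→City: bottleneck 1, flow now 4.
Augment Plant→b→d→City: bottleneck 1, flow now 5.
No augmenting path remains; maximum flow = 5.
By max-flow min-cut, the minimum cut capacity equals the max flow.
In the residual graph, reachable from Plant: {Plant}.
Min-cut edges: Plant→a (3), Plant→b (2); capacity 3 + 2 = 5.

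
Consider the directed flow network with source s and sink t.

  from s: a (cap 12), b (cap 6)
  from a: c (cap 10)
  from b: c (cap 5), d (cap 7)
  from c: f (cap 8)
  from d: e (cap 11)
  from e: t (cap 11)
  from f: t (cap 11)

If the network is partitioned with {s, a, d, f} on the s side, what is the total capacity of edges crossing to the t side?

38

Edges leaving {s, a, d, f}: s→b (6), a→c (10), d→e (11), f→t (11).
Cut capacity = 6 + 10 + 11 + 11 = 38.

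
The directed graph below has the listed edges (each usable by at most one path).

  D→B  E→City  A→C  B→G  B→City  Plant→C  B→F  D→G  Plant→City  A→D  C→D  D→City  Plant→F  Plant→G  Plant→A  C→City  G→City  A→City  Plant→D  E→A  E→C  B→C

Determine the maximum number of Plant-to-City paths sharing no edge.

Assign every edge capacity 1; by Menger, the answer equals the max flow.
Path Plant→City (+1); total 1.
Path Plant→A→City (+1); total 2.
Path Plant→C→City (+1); total 3.
Path Plant→D→City (+1); total 4.
Path Plant→G→City (+1); total 5.
No residual Plant→City path; max flow = 5.
Certifying cut of size 5: {Plant→A, Plant→C, Plant→City, Plant→D, Plant→G}.

5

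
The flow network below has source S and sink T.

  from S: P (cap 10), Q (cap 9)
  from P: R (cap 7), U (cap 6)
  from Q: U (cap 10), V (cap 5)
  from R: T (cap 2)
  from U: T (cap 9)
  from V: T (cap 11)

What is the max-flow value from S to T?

Augment S→P→R→T: bottleneck 2, flow now 2.
Augment S→P→U→T: bottleneck 6, flow now 8.
Augment S→Q→U→T: bottleneck 3, flow now 11.
Augment S→Q→V→T: bottleneck 5, flow now 16.
No augmenting path remains; maximum flow = 16.
In the residual graph, reachable from S: {S, P, Q, R, U}.
Min-cut edges: Q→V (5), R→T (2), U→T (9); capacity 5 + 2 + 9 = 16.
This cut is saturated, so no flow can exceed 16.

16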